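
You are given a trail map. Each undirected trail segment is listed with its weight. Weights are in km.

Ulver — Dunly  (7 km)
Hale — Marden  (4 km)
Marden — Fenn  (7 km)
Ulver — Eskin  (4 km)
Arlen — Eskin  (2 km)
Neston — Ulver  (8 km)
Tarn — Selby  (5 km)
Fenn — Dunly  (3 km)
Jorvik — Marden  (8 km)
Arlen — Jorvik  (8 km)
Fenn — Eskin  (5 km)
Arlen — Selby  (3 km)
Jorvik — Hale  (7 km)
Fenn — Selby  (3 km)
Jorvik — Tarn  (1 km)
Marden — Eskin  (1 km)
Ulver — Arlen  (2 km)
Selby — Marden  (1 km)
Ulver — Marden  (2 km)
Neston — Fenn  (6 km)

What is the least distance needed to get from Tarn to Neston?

Shortest distances from Tarn:
Tarn: 0
Jorvik: 1  (via Tarn)
Selby: 5  (via Tarn)
Marden: 6  (via Selby)
Eskin: 7  (via Marden)
Arlen: 8  (via Selby)
Hale: 8  (via Jorvik)
Fenn: 8  (via Selby)
Ulver: 8  (via Marden)
Dunly: 11  (via Fenn)
Neston: 14  (via Fenn)
Shortest route: Tarn → Selby → Fenn → Neston = 14 km.

14 km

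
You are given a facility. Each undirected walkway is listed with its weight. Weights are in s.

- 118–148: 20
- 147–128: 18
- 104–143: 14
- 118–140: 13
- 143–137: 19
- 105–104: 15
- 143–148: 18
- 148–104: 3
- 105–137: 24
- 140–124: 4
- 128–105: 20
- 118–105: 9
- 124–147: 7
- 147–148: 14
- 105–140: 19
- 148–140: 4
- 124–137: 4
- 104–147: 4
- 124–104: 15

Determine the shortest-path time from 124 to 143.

Running Dijkstra from 124:
124: 0
137: 4  (via 124)
140: 4  (via 124)
147: 7  (via 124)
148: 8  (via 140)
104: 11  (via 147)
118: 17  (via 140)
143: 23  (via 137)
Shortest route: 124 → 137 → 143 = 23 s.

23 s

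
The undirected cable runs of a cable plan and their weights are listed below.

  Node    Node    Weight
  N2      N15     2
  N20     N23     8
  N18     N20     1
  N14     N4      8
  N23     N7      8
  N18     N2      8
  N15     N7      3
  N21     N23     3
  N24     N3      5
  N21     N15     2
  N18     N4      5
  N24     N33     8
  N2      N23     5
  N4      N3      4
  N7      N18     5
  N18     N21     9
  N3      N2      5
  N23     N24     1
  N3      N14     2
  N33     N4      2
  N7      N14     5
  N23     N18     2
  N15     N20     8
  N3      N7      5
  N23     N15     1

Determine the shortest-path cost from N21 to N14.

Shortest distances from N21:
N21: 0
N15: 2  (via N21)
N23: 3  (via N21)
N2: 4  (via N15)
N24: 4  (via N23)
N18: 5  (via N23)
N7: 5  (via N15)
N20: 6  (via N18)
N3: 9  (via N2)
N4: 10  (via N18)
N14: 10  (via N7)
Shortest route: N21–N15–N7–N14 = 10.

10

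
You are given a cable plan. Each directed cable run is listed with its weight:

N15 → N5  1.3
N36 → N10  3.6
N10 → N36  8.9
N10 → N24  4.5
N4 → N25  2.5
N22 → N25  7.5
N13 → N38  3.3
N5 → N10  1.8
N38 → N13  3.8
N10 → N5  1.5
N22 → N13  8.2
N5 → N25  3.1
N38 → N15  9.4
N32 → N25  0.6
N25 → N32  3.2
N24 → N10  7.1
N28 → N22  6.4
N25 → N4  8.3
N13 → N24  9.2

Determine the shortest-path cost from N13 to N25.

17.1

Compare a few routes:
N13 → N24 → N10 → N5 → N25: 9.2+7.1+1.5+3.1 = 20.9
N13 → N38 → N15 → N5 → N25: 3.3+9.4+1.3+3.1 = 17.1
Cheapest is N13 → N38 → N15 → N5 → N25 at 17.1.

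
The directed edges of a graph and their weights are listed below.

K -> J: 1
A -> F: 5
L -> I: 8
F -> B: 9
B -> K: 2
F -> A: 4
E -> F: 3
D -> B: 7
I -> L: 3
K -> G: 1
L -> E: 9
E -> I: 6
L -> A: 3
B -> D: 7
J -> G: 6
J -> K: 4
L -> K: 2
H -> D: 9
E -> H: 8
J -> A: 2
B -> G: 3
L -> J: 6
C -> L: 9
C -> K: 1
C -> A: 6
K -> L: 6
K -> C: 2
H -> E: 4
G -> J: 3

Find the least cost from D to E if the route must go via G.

32

Best D to G: D → B → G costing 10
Best G to E: G → J → K → L → E costing 22
Total via G: 10 + 22 = 32.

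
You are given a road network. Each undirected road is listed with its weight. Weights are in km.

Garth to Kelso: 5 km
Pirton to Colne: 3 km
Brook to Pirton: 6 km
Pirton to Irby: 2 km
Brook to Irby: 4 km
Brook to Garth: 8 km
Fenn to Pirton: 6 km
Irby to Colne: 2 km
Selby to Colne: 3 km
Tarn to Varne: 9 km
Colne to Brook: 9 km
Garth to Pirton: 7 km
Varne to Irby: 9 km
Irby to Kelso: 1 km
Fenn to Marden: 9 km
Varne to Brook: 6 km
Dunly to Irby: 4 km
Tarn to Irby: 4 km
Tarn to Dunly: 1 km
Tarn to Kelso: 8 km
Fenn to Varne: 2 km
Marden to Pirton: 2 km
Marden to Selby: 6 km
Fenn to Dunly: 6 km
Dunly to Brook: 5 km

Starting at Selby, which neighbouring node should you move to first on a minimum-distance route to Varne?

Compare a few routes:
Selby–Colne–Irby–Varne: 3+2+9 = 14
Selby–Colne–Irby–Pirton–Fenn–Varne: 3+2+2+6+2 = 15
Cheapest is Selby–Colne–Irby–Varne at 14 km.
So from Selby the first move is to Colne.

Colne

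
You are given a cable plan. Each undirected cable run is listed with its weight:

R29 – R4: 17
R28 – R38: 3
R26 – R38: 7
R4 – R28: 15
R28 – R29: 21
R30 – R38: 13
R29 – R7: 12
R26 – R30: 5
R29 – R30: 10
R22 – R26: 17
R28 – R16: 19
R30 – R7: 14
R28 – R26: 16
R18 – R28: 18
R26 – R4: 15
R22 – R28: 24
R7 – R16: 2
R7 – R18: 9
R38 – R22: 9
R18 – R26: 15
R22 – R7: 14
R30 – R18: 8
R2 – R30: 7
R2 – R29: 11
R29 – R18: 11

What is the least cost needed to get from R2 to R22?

Candidate routes:
R2–R30–R26–R22: 7+5+17 = 29
R2–R30–R38–R22: 7+13+9 = 29
R2–R30–R26–R38–R22: 7+5+7+9 = 28
R2–R30–R7–R22: 7+14+14 = 35
The minimum is 28 via R2–R30–R26–R38–R22.

28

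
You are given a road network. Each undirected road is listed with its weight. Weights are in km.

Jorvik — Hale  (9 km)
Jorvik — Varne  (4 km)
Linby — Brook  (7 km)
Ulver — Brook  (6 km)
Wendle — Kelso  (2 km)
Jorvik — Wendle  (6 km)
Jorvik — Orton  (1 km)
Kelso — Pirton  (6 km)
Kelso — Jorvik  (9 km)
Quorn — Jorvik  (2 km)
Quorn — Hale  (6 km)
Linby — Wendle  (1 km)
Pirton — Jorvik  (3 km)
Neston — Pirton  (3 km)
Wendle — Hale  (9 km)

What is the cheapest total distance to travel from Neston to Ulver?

Settle nodes by increasing distance from Neston:
Neston: 0
Pirton: 3  (via Neston)
Jorvik: 6  (via Pirton)
Orton: 7  (via Jorvik)
Quorn: 8  (via Jorvik)
Kelso: 9  (via Pirton)
Varne: 10  (via Jorvik)
Wendle: 11  (via Kelso)
Linby: 12  (via Wendle)
Hale: 14  (via Quorn)
Brook: 19  (via Linby)
Ulver: 25  (via Brook)
Shortest route: Neston → Pirton → Kelso → Wendle → Linby → Brook → Ulver = 25 km.

25 km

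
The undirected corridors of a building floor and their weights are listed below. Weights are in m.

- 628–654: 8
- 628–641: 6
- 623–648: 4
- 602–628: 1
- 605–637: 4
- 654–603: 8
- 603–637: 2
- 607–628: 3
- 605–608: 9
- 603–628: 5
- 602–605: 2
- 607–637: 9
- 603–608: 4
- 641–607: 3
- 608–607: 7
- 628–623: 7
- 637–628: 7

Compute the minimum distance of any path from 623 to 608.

Enumerating some paths:
623 → 628 → 603 → 608: 7+5+4 = 16
623 → 628 → 607 → 608: 7+3+7 = 17
Cheapest is 623 → 628 → 603 → 608 at 16 m.

16 m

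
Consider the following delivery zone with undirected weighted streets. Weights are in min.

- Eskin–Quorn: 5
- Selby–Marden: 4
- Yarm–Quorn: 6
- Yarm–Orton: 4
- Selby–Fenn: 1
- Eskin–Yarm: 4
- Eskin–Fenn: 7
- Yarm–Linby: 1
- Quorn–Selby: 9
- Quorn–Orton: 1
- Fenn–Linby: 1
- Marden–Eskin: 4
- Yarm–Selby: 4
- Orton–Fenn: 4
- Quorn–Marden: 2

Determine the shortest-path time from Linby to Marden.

6 min

Settle nodes by increasing distance from Linby:
Linby: 0
Fenn: 1  (via Linby)
Yarm: 1  (via Linby)
Selby: 2  (via Fenn)
Eskin: 5  (via Yarm)
Orton: 5  (via Fenn)
Marden: 6  (via Selby)
Shortest route: Linby → Fenn → Selby → Marden = 6 min.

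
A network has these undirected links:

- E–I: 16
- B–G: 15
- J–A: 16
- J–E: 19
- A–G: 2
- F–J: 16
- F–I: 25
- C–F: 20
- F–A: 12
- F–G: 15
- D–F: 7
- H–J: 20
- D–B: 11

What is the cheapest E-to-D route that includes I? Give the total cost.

48

Best E to I: E → I costing 16
Shortest I→D: I → F → D = 32
Total via I: 16 + 32 = 48.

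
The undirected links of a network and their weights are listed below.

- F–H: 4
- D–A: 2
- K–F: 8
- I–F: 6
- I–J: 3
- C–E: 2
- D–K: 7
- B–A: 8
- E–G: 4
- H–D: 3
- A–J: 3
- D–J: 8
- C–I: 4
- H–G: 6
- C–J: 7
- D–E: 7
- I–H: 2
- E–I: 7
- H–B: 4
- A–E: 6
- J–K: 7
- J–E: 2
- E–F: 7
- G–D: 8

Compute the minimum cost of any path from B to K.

14

Compare a few routes:
B → H → D → K: 4+3+7 = 14
B → H → F → K: 4+4+8 = 16
The minimum is 14 via B → H → D → K.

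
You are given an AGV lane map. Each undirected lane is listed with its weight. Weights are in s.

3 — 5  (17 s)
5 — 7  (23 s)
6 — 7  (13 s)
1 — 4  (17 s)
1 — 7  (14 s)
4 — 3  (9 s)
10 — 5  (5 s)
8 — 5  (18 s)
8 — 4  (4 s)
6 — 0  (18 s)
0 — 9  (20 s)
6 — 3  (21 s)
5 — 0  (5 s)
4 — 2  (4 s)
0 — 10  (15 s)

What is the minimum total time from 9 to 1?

62 s

Running Dijkstra from 9:
9: 0
0: 20  (via 9)
5: 25  (via 0)
10: 30  (via 5)
6: 38  (via 0)
3: 42  (via 5)
8: 43  (via 5)
4: 47  (via 8)
7: 48  (via 5)
2: 51  (via 4)
1: 62  (via 7)
Shortest route: 9 → 0 → 5 → 7 → 1 = 62 s.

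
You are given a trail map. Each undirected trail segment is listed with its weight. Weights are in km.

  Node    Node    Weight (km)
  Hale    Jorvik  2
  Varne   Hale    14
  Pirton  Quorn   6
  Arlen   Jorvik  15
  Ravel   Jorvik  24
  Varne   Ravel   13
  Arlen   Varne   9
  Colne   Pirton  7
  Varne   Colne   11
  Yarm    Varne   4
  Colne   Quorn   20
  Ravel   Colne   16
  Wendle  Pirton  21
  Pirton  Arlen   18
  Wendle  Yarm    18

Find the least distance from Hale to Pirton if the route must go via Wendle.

Best Hale to Wendle: Hale → Varne → Yarm → Wendle costing 36
Shortest Wendle→Pirton: Wendle → Pirton = 21
Total via Wendle: 36 + 21 = 57 km.

57 km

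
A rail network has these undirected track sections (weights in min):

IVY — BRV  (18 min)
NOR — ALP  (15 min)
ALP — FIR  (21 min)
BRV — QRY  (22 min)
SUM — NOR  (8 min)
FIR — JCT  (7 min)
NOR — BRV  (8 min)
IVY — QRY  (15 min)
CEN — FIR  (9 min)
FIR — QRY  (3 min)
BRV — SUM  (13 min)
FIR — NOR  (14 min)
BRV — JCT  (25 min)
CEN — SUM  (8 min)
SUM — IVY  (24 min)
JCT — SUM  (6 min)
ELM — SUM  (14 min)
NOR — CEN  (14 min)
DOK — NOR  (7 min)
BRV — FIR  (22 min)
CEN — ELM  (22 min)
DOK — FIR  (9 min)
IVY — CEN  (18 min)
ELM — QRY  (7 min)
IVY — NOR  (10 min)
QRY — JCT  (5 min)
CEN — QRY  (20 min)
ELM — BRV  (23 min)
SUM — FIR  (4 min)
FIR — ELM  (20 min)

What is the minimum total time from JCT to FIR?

Running Dijkstra from JCT:
JCT: 0
QRY: 5  (via JCT)
SUM: 6  (via JCT)
FIR: 7  (via JCT)
Shortest route: JCT → FIR = 7 min.

7 min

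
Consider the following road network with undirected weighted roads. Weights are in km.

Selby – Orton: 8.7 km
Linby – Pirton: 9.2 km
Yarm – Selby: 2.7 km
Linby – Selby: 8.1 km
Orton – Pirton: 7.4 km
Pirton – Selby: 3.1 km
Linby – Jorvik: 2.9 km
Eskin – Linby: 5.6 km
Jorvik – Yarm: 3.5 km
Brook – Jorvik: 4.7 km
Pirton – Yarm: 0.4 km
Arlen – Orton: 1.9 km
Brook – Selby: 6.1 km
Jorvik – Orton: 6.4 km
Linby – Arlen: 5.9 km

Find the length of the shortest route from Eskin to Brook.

13.2 km

Compare a few routes:
Eskin → Linby → Selby → Brook: 5.6+8.1+6.1 = 19.8
Eskin → Linby → Jorvik → Brook: 5.6+2.9+4.7 = 13.2
Cheapest is Eskin → Linby → Jorvik → Brook at 13.2 km.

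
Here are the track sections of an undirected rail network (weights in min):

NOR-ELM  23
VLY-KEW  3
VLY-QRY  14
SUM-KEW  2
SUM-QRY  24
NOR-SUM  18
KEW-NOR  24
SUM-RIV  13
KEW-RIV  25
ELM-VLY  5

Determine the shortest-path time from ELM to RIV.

Shortest distances from ELM:
ELM: 0
VLY: 5  (via ELM)
KEW: 8  (via VLY)
SUM: 10  (via KEW)
QRY: 19  (via VLY)
NOR: 23  (via ELM)
RIV: 23  (via SUM)
Shortest route: ELM → VLY → KEW → SUM → RIV = 23 min.

23 min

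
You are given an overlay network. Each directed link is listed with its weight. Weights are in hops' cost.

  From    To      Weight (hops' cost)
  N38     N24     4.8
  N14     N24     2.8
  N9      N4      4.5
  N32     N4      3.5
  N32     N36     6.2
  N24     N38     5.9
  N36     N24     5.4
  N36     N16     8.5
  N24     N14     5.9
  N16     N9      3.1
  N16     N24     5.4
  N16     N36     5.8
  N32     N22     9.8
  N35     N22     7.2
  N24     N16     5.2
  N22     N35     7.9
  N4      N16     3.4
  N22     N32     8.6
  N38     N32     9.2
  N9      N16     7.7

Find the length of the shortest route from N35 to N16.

22.7 hops' cost

Settle nodes by increasing distance from N35:
N35: 0
N22: 7.2  (via N35)
N32: 15.8  (via N22)
N4: 19.3  (via N32)
N36: 22  (via N32)
N16: 22.7  (via N4)
Shortest route: N35–N22–N32–N4–N16 = 22.7 hops' cost.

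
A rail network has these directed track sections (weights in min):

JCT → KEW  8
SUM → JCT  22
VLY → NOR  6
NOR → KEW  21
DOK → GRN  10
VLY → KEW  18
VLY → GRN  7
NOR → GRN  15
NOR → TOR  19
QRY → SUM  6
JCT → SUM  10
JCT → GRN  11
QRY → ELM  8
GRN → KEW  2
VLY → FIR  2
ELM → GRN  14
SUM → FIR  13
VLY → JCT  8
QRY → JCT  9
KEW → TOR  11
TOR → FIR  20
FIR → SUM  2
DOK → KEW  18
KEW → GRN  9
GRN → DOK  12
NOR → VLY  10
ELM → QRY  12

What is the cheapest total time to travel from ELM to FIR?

31 min

Shortest distances from ELM:
ELM: 0
QRY: 12  (via ELM)
GRN: 14  (via ELM)
KEW: 16  (via GRN)
SUM: 18  (via QRY)
JCT: 21  (via QRY)
DOK: 26  (via GRN)
TOR: 27  (via KEW)
FIR: 31  (via SUM)
Shortest route: ELM–QRY–SUM–FIR = 31 min.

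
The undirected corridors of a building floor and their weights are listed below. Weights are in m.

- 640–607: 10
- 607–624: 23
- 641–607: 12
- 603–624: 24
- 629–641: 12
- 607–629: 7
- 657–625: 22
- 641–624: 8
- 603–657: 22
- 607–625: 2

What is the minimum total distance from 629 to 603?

44 m

Candidate routes:
629–641–624–603: 12+8+24 = 44
629–607–641–624–603: 7+12+8+24 = 51
Cheapest is 629–641–624–603 at 44 m.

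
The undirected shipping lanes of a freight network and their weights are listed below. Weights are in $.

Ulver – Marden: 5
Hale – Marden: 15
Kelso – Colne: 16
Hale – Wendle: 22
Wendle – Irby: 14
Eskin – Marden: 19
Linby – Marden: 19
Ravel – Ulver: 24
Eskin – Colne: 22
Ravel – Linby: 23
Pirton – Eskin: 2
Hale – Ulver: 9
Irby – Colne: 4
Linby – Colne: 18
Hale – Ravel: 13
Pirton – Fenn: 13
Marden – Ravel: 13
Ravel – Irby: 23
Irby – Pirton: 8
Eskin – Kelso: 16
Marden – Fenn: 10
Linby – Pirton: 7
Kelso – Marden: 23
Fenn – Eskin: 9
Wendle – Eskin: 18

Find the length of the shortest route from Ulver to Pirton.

$26

Compare a few routes:
Ulver–Marden–Eskin–Pirton: 5+19+2 = 26
Ulver–Hale–Marden–Fenn–Eskin–Pirton: 9+15+10+9+2 = 45
Ulver–Marden–Fenn–Pirton: 5+10+13 = 28
Ulver–Marden–Linby–Pirton: 5+19+7 = 31
The minimum is $26 via Ulver–Marden–Eskin–Pirton.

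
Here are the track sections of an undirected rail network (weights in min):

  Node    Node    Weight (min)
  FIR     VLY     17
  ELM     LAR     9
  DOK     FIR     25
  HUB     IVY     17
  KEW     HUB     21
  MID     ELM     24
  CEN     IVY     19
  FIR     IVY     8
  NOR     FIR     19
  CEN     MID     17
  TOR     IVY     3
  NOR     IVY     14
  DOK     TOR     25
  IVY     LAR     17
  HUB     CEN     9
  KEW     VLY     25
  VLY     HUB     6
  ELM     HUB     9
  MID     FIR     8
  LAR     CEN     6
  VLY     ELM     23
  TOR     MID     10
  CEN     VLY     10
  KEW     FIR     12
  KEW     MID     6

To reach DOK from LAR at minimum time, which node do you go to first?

Enumerating some paths:
LAR–CEN–MID–FIR–DOK: 6+17+8+25 = 56
LAR–IVY–FIR–DOK: 17+8+25 = 50
LAR–IVY–TOR–DOK: 17+3+25 = 45
LAR–CEN–IVY–TOR–DOK: 6+19+3+25 = 53
The minimum is 45 min via LAR–IVY–TOR–DOK.
So from LAR the first move is to IVY.

IVY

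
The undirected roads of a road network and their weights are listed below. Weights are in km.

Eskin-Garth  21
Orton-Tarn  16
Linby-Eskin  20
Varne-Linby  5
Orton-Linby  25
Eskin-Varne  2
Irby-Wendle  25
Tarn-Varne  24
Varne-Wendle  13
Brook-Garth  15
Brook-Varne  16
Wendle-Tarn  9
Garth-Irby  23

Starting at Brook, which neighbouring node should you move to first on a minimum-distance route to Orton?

Varne

Candidate routes:
Brook - Varne - Wendle - Tarn - Orton: 16+13+9+16 = 54
Brook - Varne - Linby - Orton: 16+5+25 = 46
Brook - Varne - Tarn - Orton: 16+24+16 = 56
The minimum is 46 km via Brook - Varne - Linby - Orton.
So from Brook the first move is to Varne.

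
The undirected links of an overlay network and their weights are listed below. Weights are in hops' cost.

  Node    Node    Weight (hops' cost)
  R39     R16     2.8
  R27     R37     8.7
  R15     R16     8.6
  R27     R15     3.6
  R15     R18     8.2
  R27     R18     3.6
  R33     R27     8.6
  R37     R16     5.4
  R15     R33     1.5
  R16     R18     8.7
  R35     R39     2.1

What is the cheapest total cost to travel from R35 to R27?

17.1 hops' cost

Compare a few routes:
R35 → R39 → R16 → R15 → R27: 2.1+2.8+8.6+3.6 = 17.1
R35 → R39 → R16 → R18 → R27: 2.1+2.8+8.7+3.6 = 17.2
Cheapest is R35 → R39 → R16 → R15 → R27 at 17.1 hops' cost.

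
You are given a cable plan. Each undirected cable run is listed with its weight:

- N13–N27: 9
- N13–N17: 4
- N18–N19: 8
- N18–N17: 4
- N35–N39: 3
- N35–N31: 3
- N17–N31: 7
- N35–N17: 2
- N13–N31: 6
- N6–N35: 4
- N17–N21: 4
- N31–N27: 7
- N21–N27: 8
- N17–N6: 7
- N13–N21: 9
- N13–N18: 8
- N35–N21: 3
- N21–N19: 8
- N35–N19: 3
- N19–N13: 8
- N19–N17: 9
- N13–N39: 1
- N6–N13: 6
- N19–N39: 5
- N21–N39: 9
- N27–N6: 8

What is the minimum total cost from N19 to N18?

Candidate routes:
N19–N35–N17–N18: 3+2+4 = 9
N19–N18: 8 = 8
Cheapest is N19–N18 at 8.

8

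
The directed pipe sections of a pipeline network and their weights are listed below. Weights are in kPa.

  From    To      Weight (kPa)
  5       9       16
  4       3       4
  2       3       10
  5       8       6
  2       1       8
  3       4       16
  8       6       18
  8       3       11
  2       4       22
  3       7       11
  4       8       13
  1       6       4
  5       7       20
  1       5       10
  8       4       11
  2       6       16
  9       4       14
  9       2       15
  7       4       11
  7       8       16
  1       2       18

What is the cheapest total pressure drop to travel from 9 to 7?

Compare a few routes:
9–4–8–3–7: 14+13+11+11 = 49
9–2–4–3–7: 15+22+4+11 = 52
9–2–3–7: 15+10+11 = 36
9–4–3–7: 14+4+11 = 29
The minimum is 29 kPa via 9–4–3–7.

29 kPa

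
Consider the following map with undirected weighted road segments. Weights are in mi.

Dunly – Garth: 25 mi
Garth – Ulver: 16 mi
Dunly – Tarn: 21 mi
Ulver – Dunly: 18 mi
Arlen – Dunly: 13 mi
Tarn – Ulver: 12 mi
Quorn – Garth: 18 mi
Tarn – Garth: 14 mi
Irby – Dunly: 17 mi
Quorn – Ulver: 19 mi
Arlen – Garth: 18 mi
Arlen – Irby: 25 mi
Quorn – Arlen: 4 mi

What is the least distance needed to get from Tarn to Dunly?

21 mi

Candidate routes:
Tarn → Ulver → Dunly: 12+18 = 30
Tarn → Dunly: 21 = 21
Cheapest is Tarn → Dunly at 21 mi.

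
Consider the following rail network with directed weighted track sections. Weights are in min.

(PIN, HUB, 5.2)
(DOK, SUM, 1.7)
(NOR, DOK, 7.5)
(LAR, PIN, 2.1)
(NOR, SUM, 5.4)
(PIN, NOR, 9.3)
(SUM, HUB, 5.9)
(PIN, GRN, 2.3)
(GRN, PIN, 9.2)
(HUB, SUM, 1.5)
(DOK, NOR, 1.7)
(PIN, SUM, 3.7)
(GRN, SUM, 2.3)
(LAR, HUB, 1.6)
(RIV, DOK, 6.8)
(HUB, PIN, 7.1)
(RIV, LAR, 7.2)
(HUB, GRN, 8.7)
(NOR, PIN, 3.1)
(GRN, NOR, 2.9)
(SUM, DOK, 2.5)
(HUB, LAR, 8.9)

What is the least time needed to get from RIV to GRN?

11.6 min

Running Dijkstra from RIV:
RIV: 0
DOK: 6.8  (via RIV)
LAR: 7.2  (via RIV)
NOR: 8.5  (via DOK)
SUM: 8.5  (via DOK)
HUB: 8.8  (via LAR)
PIN: 9.3  (via LAR)
GRN: 11.6  (via PIN)
Shortest route: RIV → LAR → PIN → GRN = 11.6 min.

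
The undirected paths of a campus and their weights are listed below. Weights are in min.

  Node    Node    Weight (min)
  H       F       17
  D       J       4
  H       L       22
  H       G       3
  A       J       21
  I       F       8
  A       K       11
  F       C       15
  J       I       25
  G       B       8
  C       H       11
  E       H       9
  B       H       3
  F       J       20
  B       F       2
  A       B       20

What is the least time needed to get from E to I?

Settle nodes by increasing distance from E:
E: 0
H: 9  (via E)
B: 12  (via H)
G: 12  (via H)
F: 14  (via B)
C: 20  (via H)
I: 22  (via F)
Shortest route: E → H → B → F → I = 22 min.

22 min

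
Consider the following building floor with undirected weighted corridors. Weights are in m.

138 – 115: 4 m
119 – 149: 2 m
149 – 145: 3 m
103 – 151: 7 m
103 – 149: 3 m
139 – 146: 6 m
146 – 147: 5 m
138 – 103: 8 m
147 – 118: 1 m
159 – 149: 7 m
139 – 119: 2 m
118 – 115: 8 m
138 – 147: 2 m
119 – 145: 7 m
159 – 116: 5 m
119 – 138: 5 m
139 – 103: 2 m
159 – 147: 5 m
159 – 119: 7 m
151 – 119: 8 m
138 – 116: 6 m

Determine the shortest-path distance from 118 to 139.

10 m

Enumerating some paths:
118 → 147 → 146 → 139: 1+5+6 = 12
118 → 147 → 138 → 119 → 139: 1+2+5+2 = 10
The minimum is 10 m via 118 → 147 → 138 → 119 → 139.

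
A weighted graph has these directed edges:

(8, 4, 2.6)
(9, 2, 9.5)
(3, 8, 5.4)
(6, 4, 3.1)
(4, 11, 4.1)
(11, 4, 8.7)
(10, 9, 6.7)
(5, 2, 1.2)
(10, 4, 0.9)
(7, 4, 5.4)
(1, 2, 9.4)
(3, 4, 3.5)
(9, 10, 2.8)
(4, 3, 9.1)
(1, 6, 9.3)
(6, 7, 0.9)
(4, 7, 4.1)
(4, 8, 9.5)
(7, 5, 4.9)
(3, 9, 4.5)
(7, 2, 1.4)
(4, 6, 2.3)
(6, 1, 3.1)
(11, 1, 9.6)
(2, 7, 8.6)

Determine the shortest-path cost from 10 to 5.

9

Running Dijkstra from 10:
10: 0
4: 0.9  (via 10)
6: 3.2  (via 4)
7: 4.1  (via 6)
11: 5  (via 4)
2: 5.5  (via 7)
1: 6.3  (via 6)
9: 6.7  (via 10)
5: 9  (via 7)
Shortest route: 10 → 4 → 6 → 7 → 5 = 9.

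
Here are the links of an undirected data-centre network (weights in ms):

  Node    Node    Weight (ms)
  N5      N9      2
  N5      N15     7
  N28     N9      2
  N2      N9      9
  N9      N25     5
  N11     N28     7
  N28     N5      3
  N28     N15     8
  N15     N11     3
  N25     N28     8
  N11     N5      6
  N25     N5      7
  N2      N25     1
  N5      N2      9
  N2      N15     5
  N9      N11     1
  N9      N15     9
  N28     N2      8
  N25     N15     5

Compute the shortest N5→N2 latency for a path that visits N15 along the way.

Shortest N5→N15: N5–N9–N11–N15 = 6
Best N15 to N2: N15–N2 costing 5
Total via N15: 6 + 5 = 11 ms.

11 ms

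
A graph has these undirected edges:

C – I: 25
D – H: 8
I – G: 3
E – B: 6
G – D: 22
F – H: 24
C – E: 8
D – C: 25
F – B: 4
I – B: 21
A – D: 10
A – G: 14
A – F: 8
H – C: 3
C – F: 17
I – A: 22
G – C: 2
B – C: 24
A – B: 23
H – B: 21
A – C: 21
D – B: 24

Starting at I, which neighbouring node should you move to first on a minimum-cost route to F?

Compare a few routes:
I - G - C - F: 3+2+17 = 22
I - G - C - E - B - F: 3+2+8+6+4 = 23
The minimum is 22 via I - G - C - F.
So from I the first move is to G.

G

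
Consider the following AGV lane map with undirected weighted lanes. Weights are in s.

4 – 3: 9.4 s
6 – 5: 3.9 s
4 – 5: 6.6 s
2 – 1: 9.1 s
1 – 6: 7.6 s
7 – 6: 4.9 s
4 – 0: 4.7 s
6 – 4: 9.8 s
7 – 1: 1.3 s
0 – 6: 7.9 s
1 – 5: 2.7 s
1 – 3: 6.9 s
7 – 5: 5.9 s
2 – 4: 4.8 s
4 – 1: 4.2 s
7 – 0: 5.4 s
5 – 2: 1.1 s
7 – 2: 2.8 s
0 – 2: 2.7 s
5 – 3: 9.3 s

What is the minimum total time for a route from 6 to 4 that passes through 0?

12.4 s

Shortest 6→0: 6 → 5 → 2 → 0 = 7.7
Best 0 to 4: 0 → 4 costing 4.7
Total via 0: 7.7 + 4.7 = 12.4 s.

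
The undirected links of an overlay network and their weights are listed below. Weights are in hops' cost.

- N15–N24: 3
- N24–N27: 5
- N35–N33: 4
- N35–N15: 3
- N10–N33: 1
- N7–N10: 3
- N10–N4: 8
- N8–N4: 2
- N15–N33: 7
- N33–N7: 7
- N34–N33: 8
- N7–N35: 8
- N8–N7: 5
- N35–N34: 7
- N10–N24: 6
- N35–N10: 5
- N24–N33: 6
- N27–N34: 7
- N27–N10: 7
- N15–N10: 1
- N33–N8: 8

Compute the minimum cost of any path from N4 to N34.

17 hops' cost

Enumerating some paths:
N4 → N8 → N7 → N10 → N33 → N34: 2+5+3+1+8 = 19
N4 → N10 → N33 → N34: 8+1+8 = 17
N4 → N8 → N33 → N34: 2+8+8 = 18
The minimum is 17 hops' cost via N4 → N10 → N33 → N34.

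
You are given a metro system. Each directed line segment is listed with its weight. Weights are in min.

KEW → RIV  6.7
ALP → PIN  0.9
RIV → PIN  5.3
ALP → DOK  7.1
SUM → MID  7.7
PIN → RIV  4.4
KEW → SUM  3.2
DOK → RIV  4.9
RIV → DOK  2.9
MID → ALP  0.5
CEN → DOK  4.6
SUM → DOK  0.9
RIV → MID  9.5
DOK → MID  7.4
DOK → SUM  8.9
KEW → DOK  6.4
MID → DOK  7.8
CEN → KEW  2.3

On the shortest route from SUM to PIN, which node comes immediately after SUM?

Enumerating some paths:
SUM–DOK–MID–ALP–PIN: 0.9+7.4+0.5+0.9 = 9.7
SUM–DOK–RIV–PIN: 0.9+4.9+5.3 = 11.1
SUM–MID–ALP–PIN: 7.7+0.5+0.9 = 9.1
The minimum is 9.1 min via SUM–MID–ALP–PIN.
So from SUM the first move is to MID.

MID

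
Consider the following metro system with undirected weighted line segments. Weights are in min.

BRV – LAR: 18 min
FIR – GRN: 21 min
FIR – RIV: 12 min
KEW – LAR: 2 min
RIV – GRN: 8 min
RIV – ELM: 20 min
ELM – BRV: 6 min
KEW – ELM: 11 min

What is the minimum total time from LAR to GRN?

Candidate routes:
LAR → BRV → ELM → RIV → FIR → GRN: 18+6+20+12+21 = 77
LAR → KEW → ELM → RIV → FIR → GRN: 2+11+20+12+21 = 66
LAR → KEW → ELM → RIV → GRN: 2+11+20+8 = 41
LAR → BRV → ELM → RIV → GRN: 18+6+20+8 = 52
The minimum is 41 min via LAR → KEW → ELM → RIV → GRN.

41 min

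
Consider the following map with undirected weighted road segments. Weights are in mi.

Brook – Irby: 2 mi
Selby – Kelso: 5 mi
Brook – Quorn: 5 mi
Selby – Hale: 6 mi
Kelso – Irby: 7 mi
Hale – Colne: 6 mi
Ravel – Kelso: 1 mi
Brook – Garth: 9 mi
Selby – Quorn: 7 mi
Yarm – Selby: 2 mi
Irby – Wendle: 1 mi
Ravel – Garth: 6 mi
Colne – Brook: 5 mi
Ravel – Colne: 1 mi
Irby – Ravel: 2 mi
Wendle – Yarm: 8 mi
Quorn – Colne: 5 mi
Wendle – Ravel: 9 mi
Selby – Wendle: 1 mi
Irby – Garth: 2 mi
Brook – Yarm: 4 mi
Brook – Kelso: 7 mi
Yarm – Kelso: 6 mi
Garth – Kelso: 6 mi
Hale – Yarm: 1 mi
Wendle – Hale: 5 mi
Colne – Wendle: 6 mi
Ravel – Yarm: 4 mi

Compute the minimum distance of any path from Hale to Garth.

Candidate routes:
Hale - Wendle - Irby - Garth: 5+1+2 = 8
Hale - Yarm - Ravel - Irby - Garth: 1+4+2+2 = 9
Hale - Yarm - Selby - Wendle - Irby - Garth: 1+2+1+1+2 = 7
The minimum is 7 mi via Hale - Yarm - Selby - Wendle - Irby - Garth.

7 mi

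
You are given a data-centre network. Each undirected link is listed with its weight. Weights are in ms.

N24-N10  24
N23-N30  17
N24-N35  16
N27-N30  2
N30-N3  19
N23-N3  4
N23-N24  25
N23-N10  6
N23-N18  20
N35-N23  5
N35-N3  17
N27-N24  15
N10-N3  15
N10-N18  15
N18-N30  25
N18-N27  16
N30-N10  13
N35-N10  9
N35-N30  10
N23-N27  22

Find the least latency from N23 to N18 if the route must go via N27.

33 ms

Best N23 to N27: N23–N35–N30–N27 costing 17
Shortest N27→N18: N27–N18 = 16
Total via N27: 17 + 16 = 33 ms.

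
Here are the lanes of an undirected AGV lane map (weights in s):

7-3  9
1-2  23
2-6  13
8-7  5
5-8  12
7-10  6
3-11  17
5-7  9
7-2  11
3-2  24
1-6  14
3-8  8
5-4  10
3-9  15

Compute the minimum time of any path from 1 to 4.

Running Dijkstra from 1:
1: 0
6: 14  (via 1)
2: 23  (via 1)
7: 34  (via 2)
8: 39  (via 7)
10: 40  (via 7)
3: 43  (via 7)
5: 43  (via 7)
4: 53  (via 5)
Shortest route: 1–2–7–5–4 = 53 s.

53 s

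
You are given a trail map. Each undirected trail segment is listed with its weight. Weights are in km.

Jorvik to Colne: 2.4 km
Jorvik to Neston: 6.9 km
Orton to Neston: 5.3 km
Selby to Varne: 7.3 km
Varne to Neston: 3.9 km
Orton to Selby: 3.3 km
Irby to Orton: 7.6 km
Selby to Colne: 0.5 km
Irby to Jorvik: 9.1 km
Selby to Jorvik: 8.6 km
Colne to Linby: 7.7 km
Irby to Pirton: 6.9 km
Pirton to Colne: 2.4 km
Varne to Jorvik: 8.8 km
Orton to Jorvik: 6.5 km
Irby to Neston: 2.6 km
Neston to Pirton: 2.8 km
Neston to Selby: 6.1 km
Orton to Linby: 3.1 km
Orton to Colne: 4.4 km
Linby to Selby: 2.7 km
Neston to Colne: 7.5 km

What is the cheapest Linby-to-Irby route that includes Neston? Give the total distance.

11 km

Shortest Linby→Neston: Linby–Orton–Neston = 8.4
Best Neston to Irby: Neston–Irby costing 2.6
Total via Neston: 8.4 + 2.6 = 11 km.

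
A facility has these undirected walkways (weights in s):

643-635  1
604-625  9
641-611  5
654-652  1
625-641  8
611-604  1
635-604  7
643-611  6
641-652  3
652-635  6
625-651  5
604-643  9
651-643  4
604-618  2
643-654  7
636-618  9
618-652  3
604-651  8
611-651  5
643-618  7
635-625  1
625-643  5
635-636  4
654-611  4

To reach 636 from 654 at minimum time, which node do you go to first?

652

Enumerating some paths:
654 → 652 → 618 → 636: 1+3+9 = 13
654 → 652 → 635 → 636: 1+6+4 = 11
654 → 611 → 643 → 635 → 636: 4+6+1+4 = 15
654 → 643 → 635 → 636: 7+1+4 = 12
The minimum is 11 s via 654 → 652 → 635 → 636.
So from 654 the first move is to 652.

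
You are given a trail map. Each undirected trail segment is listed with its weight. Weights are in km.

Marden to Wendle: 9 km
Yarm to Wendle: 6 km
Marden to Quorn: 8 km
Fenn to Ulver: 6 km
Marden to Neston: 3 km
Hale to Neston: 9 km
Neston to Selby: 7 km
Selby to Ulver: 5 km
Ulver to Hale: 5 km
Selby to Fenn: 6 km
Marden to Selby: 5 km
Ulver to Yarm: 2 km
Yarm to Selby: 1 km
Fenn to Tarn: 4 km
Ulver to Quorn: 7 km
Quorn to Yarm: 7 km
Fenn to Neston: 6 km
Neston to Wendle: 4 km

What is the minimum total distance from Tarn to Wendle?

Compare a few routes:
Tarn - Fenn - Selby - Yarm - Wendle: 4+6+1+6 = 17
Tarn - Fenn - Neston - Wendle: 4+6+4 = 14
The minimum is 14 km via Tarn - Fenn - Neston - Wendle.

14 km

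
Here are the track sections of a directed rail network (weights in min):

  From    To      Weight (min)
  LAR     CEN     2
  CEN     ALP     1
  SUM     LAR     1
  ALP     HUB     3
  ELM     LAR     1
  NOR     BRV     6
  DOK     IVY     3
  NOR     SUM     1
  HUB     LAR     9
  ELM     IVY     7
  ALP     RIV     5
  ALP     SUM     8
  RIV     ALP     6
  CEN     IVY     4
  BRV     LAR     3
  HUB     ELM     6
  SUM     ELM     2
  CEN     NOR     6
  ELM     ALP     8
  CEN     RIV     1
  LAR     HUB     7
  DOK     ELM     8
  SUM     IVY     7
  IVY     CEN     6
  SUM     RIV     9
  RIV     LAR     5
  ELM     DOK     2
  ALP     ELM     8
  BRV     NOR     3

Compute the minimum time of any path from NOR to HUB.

Candidate routes:
NOR–SUM–LAR–HUB: 1+1+7 = 9
NOR–SUM–LAR–CEN–ALP–HUB: 1+1+2+1+3 = 8
Cheapest is NOR–SUM–LAR–CEN–ALP–HUB at 8 min.

8 min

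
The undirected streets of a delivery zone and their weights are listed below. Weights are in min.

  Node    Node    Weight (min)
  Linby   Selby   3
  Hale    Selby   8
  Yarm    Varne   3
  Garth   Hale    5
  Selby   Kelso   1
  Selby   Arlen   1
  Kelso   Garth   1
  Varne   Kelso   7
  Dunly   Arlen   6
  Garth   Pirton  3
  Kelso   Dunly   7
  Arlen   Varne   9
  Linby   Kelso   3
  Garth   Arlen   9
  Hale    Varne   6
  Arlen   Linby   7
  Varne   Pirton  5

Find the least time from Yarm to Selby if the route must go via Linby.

16 min

Best Yarm to Linby: Yarm–Varne–Kelso–Linby costing 13
Shortest Linby→Selby: Linby–Selby = 3
Total via Linby: 13 + 3 = 16 min.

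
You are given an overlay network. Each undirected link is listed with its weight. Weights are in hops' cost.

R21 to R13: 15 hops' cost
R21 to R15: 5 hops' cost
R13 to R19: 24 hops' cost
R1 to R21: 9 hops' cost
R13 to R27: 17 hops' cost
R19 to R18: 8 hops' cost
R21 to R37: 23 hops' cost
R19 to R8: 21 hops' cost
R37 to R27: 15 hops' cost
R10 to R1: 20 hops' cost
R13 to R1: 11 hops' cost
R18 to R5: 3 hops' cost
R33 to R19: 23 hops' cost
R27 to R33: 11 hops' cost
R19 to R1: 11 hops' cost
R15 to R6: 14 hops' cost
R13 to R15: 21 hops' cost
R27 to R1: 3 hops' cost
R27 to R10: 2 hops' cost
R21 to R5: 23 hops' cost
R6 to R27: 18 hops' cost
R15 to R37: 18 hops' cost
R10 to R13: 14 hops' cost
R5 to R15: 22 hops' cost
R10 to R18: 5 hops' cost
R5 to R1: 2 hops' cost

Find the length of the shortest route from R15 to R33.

28 hops' cost

Compare a few routes:
R15 - R21 - R1 - R5 - R18 - R10 - R27 - R33: 5+9+2+3+5+2+11 = 37
R15 - R5 - R18 - R10 - R27 - R33: 22+3+5+2+11 = 43
R15 - R21 - R1 - R27 - R33: 5+9+3+11 = 28
R15 - R5 - R1 - R27 - R33: 22+2+3+11 = 38
The minimum is 28 hops' cost via R15 - R21 - R1 - R27 - R33.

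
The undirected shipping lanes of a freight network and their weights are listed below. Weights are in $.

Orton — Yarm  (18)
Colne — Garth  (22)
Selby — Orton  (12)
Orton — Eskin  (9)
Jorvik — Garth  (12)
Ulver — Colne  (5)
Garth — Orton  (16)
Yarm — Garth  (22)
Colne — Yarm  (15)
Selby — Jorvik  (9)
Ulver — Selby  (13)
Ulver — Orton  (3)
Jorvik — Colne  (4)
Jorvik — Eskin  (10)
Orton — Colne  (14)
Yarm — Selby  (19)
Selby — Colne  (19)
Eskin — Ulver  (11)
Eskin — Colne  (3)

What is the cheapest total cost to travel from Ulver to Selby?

$13

Compare a few routes:
Ulver - Colne - Jorvik - Selby: 5+4+9 = 18
Ulver - Orton - Selby: 3+12 = 15
Ulver - Selby: 13 = 13
Cheapest is Ulver - Selby at $13.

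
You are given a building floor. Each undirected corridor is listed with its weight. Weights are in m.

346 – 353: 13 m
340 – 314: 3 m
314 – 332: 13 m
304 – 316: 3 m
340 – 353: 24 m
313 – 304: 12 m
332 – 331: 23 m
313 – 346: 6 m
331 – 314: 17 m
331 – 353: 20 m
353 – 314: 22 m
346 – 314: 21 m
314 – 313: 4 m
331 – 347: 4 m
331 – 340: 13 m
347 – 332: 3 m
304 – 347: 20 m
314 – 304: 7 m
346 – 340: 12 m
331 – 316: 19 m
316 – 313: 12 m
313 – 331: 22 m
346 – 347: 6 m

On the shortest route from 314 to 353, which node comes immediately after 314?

353

Enumerating some paths:
314 - 353: 22 = 22
314 - 313 - 346 - 353: 4+6+13 = 23
The minimum is 22 m via 314 - 353.
So from 314 the first move is to 353.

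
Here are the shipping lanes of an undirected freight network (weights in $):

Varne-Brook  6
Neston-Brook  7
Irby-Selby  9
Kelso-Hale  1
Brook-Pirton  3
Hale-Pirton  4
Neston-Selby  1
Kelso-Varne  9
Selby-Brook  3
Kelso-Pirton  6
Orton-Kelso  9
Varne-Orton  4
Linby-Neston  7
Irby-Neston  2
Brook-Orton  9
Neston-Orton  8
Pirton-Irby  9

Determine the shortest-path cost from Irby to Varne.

Enumerating some paths:
Irby → Neston → Brook → Varne: 2+7+6 = 15
Irby → Neston → Selby → Brook → Varne: 2+1+3+6 = 12
Irby → Selby → Brook → Varne: 9+3+6 = 18
Irby → Neston → Orton → Varne: 2+8+4 = 14
Cheapest is Irby → Neston → Selby → Brook → Varne at $12.

$12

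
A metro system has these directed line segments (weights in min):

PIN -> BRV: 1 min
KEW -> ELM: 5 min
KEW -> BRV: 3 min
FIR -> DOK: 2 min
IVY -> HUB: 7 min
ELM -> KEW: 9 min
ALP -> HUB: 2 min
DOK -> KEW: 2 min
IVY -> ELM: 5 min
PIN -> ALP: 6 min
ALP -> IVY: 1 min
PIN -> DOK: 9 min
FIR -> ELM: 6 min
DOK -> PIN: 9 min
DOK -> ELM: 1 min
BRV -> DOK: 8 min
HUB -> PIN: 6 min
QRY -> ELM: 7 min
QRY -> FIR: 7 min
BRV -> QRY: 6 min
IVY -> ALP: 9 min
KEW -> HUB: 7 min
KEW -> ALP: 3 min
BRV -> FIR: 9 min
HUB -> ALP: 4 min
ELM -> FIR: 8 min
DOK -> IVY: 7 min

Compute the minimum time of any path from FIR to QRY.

Shortest distances from FIR:
FIR: 0
DOK: 2  (via FIR)
ELM: 3  (via DOK)
KEW: 4  (via DOK)
BRV: 7  (via KEW)
ALP: 7  (via KEW)
IVY: 8  (via ALP)
HUB: 9  (via ALP)
PIN: 11  (via DOK)
QRY: 13  (via BRV)
Shortest route: FIR → DOK → KEW → BRV → QRY = 13 min.

13 min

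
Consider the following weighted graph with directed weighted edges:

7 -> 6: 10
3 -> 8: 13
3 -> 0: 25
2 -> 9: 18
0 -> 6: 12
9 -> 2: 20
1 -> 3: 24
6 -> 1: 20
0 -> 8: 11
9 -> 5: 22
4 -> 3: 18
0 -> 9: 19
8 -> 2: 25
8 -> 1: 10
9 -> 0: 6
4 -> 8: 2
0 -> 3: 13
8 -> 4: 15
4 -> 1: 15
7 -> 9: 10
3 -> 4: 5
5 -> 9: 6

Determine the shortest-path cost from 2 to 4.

Shortest distances from 2:
2: 0
9: 18  (via 2)
0: 24  (via 9)
8: 35  (via 0)
6: 36  (via 0)
3: 37  (via 0)
5: 40  (via 9)
4: 42  (via 3)
Shortest route: 2 → 9 → 0 → 3 → 4 = 42.

42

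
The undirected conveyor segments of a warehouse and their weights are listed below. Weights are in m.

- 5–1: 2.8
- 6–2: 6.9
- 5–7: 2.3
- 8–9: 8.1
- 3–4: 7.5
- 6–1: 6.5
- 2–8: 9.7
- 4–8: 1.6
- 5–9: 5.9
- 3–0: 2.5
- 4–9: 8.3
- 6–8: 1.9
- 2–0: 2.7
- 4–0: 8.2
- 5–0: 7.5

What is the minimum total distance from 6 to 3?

11 m

Enumerating some paths:
6–2–0–3: 6.9+2.7+2.5 = 12.1
6–8–4–3: 1.9+1.6+7.5 = 11
The minimum is 11 m via 6–8–4–3.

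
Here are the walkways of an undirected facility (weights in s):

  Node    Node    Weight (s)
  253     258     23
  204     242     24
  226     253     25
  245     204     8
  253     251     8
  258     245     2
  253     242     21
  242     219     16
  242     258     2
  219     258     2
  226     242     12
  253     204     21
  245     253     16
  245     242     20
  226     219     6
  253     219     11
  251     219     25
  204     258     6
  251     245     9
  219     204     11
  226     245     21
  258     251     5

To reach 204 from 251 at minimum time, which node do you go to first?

258

Enumerating some paths:
251 - 258 - 245 - 204: 5+2+8 = 15
251 - 258 - 204: 5+6 = 11
The minimum is 11 s via 251 - 258 - 204.
So from 251 the first move is to 258.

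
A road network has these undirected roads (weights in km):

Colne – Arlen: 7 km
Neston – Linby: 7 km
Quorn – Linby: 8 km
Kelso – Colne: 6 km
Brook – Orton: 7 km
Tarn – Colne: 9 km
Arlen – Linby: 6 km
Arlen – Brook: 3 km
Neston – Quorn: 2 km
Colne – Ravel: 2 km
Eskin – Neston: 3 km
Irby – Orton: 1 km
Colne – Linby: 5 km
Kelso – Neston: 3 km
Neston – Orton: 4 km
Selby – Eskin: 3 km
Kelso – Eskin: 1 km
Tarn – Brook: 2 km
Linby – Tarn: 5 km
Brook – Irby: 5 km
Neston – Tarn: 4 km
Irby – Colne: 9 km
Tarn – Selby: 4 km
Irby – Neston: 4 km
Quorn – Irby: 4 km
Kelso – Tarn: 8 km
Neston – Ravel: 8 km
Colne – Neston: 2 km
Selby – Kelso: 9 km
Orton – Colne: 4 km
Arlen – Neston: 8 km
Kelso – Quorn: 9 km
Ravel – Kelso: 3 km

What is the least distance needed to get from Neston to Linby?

Running Dijkstra from Neston:
Neston: 0
Quorn: 2  (via Neston)
Colne: 2  (via Neston)
Kelso: 3  (via Neston)
Eskin: 3  (via Neston)
Orton: 4  (via Neston)
Irby: 4  (via Neston)
Tarn: 4  (via Neston)
Ravel: 4  (via Colne)
Selby: 6  (via Eskin)
Brook: 6  (via Tarn)
Linby: 7  (via Neston)
Shortest route: Neston → Linby = 7 km.

7 km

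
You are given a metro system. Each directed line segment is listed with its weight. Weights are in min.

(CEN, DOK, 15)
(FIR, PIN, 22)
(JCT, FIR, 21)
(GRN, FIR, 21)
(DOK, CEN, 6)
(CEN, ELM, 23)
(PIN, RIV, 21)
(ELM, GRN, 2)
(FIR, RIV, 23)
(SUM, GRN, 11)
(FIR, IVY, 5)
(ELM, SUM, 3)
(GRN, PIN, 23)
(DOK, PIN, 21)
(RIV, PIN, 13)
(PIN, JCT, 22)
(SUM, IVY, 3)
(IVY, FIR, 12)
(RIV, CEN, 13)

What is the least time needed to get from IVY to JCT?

56 min

Candidate routes:
IVY - FIR - RIV - CEN - DOK - PIN - JCT: 12+23+13+15+21+22 = 106
IVY - FIR - RIV - PIN - JCT: 12+23+13+22 = 70
IVY - FIR - PIN - JCT: 12+22+22 = 56
IVY - FIR - RIV - CEN - ELM - GRN - PIN - JCT: 12+23+13+23+2+23+22 = 118
Cheapest is IVY - FIR - PIN - JCT at 56 min.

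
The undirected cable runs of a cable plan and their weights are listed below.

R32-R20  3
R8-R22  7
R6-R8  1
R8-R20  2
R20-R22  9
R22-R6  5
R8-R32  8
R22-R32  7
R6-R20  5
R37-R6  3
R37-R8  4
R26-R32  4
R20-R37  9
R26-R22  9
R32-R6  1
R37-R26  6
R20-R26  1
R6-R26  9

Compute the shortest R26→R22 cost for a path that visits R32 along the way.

Best R26 to R32: R26–R32 costing 4
Shortest R32→R22: R32–R6–R22 = 6
Total via R32: 4 + 6 = 10.

10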